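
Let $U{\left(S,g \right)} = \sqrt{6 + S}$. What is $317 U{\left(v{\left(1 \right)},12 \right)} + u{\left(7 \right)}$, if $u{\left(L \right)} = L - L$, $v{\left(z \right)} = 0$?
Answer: $317 \sqrt{6} \approx 776.49$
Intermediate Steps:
$u{\left(L \right)} = 0$
$317 U{\left(v{\left(1 \right)},12 \right)} + u{\left(7 \right)} = 317 \sqrt{6 + 0} + 0 = 317 \sqrt{6} + 0 = 317 \sqrt{6}$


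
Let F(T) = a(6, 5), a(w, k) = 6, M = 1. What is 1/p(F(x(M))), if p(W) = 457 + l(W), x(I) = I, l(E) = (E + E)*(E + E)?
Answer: 1/601 ≈ 0.0016639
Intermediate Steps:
l(E) = 4*E² (l(E) = (2*E)*(2*E) = 4*E²)
F(T) = 6
p(W) = 457 + 4*W²
1/p(F(x(M))) = 1/(457 + 4*6²) = 1/(457 + 4*36) = 1/(457 + 144) = 1/601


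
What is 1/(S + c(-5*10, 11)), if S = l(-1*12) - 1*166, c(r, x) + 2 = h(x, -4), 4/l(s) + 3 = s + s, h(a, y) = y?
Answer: -27/4648 ≈ -0.0058089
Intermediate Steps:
l(s) = 4/(-3 + 2*s) (l(s) = 4/(-3 + (s + s)) = 4/(-3 + 2*s))
c(r, x) = -6 (c(r, x) = -2 - 4 = -6)
S = -4486/27 (S = 4/(-3 + 2*(-1*12)) - 1*166 = 4/(-3 + 2*(-12)) - 166 = 4/(-3 - 24) - 166 = 4/(-27) - 166 = 4*(-1/27) - 166 = -4/27 - 166 = -4486/27 ≈ -166.15)
1/(S + c(-5*10, 11)) = 1/(-4486/27 - 6) = 1/(-4648/27) = -27/4648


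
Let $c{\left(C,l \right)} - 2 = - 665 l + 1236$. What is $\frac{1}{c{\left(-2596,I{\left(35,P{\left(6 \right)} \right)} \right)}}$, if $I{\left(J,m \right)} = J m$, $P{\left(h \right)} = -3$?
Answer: $\frac{1}{71063} \approx 1.4072 \cdot 10^{-5}$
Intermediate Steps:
$c{\left(C,l \right)} = 1238 - 665 l$ ($c{\left(C,l \right)} = 2 - \left(-1236 + 665 l\right) = 1238 - 665 l$)
$\frac{1}{c{\left(-2596,I{\left(35,P{\left(6 \right)} \right)} \right)}} = \frac{1}{1238 - 665 \cdot 35 \left(-3\right)} = \frac{1}{1238 - -69825} = \frac{1}{1238 + 69825} = \frac{1}{71063}$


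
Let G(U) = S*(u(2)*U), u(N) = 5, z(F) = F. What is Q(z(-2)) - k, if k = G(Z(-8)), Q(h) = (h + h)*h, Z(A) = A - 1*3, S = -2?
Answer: -102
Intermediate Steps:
Z(A) = -3 + A (Z(A) = A - 3 = -3 + A)
Q(h) = 2*h**2 (Q(h) = (2*h)*h = 2*h**2)
G(U) = -10*U
k = 110 (k = -10*(-3 - 8) = -10*(-11) = 110)
Q(z(-2)) - k = 2*(-2)**2 - 1*110 = 2*4 - 110 = 8 - 110 = -102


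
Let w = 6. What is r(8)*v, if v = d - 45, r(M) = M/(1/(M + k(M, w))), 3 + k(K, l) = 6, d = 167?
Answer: 10736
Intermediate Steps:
k(K, l) = 3 (k(K, l) = -3 + 6 = 3)
r(M) = M*(3 + M) (r(M) = M/(1/(M + 3)) = M/(1/(3 + M)) = M*(3 + M))
v = 122 (v = 167 - 45 = 122)
r(8)*v = (8*(3 + 8))*122 = (8*11)*122 = 88*122 = 10736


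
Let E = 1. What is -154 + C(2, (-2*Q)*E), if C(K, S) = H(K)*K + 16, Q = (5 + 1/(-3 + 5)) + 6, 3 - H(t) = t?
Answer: -136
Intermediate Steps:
H(t) = 3 - t
Q = 23/2 (Q = (5 + 1/2) + 6 = 11/2 + 6 = 23/2 ≈ 11.500)
C(K, S) = 16 + K*(3 - K) (C(K, S) = (3 - K)*K + 16 = K*(3 - K) + 16 = 16 + K*(3 - K))
-154 + C(2, (-2*Q)*E) = -154 + (16 - 1*2*(-3 + 2)) = -154 + (16 - 1*2*(-1)) = -154 + (16 + 2) = -154 + 18 = -136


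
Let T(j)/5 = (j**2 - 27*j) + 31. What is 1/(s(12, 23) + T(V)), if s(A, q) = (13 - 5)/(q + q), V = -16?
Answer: 23/82689 ≈ 0.00027815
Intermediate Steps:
s(A, q) = 4/q (s(A, q) = 8/((2*q)) = 8*(1/(2*q)) = 4/q)
T(j) = 155 - 135*j + 5*j**2 (T(j) = 5*((j**2 - 27*j) + 31) = 5*(31 + j**2 - 27*j) = 155 - 135*j + 5*j**2)
1/(s(12, 23) + T(V)) = 1/(4/23 + (155 - 135*(-16) + 5*(-16)**2)) = 1/(4*(1/23) + (155 + 2160 + 5*256)) = 1/(4/23 + (155 + 2160 + 1280)) = 1/(4/23 + 3595) = 1/(82689/23) = 23/82689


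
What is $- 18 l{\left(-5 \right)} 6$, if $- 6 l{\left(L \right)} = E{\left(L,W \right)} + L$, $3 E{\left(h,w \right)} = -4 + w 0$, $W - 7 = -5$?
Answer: $-114$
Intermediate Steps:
$W = 2$ ($W = 7 - 5 = 2$)
$E{\left(h,w \right)} = - \frac{4}{3}$ ($E{\left(h,w \right)} = \frac{-4 + w 0}{3} = \frac{-4 + 0}{3} = \frac{1}{3} \left(-4\right) = - \frac{4}{3}$)
$l{\left(L \right)} = \frac{2}{9} - \frac{L}{6}$ ($l{\left(L \right)} = - \frac{- \frac{4}{3} + L}{6} = \frac{2}{9} - \frac{L}{6}$)
$- 18 l{\left(-5 \right)} 6 = - 18 \left(\frac{2}{9} - - \frac{5}{6}\right) 6 = - 18 \left(\frac{2}{9} + \frac{5}{6}\right) 6 = \left(-18\right) \frac{19}{18} \cdot 6 = \left(-19\right) 6 = -114$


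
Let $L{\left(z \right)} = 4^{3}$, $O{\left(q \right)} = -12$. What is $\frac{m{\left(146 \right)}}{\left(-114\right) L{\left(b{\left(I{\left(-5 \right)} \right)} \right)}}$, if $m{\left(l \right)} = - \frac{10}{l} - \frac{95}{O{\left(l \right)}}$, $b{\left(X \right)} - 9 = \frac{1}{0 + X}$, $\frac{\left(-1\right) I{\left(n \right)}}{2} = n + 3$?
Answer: $- \frac{6875}{6391296} \approx -0.0010757$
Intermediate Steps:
$I{\left(n \right)} = -6 - 2 n$ ($I{\left(n \right)} = - 2 \left(n + 3\right) = - 2 \left(3 + n\right) = -6 - 2 n$)
$b{\left(X \right)} = 9 + \frac{1}{X}$ ($b{\left(X \right)} = 9 + \frac{1}{0 + X} = 9 + \frac{1}{X}$)
$L{\left(z \right)} = 64$
$m{\left(l \right)} = \frac{95}{12} - \frac{10}{l}$ ($m{\left(l \right)} = - \frac{10}{l} - \frac{95}{-12} = - \frac{10}{l} - - \frac{95}{12} = - \frac{10}{l} + \frac{95}{12} = \frac{95}{12} - \frac{10}{l}$)
$\frac{m{\left(146 \right)}}{\left(-114\right) L{\left(b{\left(I{\left(-5 \right)} \right)} \right)}} = \frac{\frac{95}{12} - \frac{10}{146}}{\left(-114\right) 64} = \frac{\frac{95}{12} - \frac{5}{73}}{-7296} = \left(\frac{95}{12} - \frac{5}{73}\right) \left(- \frac{1}{7296}\right) = \frac{6875}{876} \left(- \frac{1}{7296}\right) = - \frac{6875}{6391296}$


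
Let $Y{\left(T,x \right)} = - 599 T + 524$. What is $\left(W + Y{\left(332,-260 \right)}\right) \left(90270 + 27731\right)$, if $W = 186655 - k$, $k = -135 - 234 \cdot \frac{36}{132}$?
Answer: $- \frac{14914382392}{11} \approx -1.3559 \cdot 10^{9}$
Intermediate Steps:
$Y{\left(T,x \right)} = 524 - 599 T$
$k = - \frac{2187}{11}$ ($k = -135 - 234 \cdot 36 \cdot \frac{1}{132} = -135 - \frac{702}{11} = - \frac{2187}{11} \approx -198.82$)
$W = \frac{2055392}{11}$ ($W = 186655 - - \frac{2187}{11} = 186655 + \frac{2187}{11} = \frac{2055392}{11} \approx 1.8685 \cdot 10^{5}$)
$\left(W + Y{\left(332,-260 \right)}\right) \left(90270 + 27731\right) = \left(\frac{2055392}{11} + \left(524 - 198868\right)\right) \left(90270 + 27731\right) = \left(\frac{2055392}{11} + \left(524 - 198868\right)\right) 118001 = \left(\frac{2055392}{11} - 198344\right) 118001 = \left(- \frac{126392}{11}\right) 118001 = - \frac{14914382392}{11}$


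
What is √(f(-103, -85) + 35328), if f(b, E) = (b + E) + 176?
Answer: 18*√109 ≈ 187.93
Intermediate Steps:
f(b, E) = 176 + E + b (f(b, E) = (E + b) + 176 = 176 + E + b)
√(f(-103, -85) + 35328) = √((176 - 85 - 103) + 35328) = √(-12 + 35328) = √35316 = 18*√109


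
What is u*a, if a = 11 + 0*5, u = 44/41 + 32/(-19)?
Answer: -5236/779 ≈ -6.7214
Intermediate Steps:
u = -476/779 (u = 44*(1/41) + 32*(-1/19) = 44/41 - 32/19 = -476/779 ≈ -0.61104)
a = 11 (a = 11 + 0 = 11)
u*a = -476/779*11 = -5236/779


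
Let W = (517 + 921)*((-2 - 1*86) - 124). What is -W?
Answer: 304856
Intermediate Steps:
W = -304856 (W = 1438*((-2 - 86) - 124) = 1438*(-88 - 124) = 1438*(-212) = -304856)
-W = -1*(-304856) = 304856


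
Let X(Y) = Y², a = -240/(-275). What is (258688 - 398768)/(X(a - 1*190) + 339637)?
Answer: -423742000/1135603529 ≈ -0.37314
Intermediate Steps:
a = 48/55 (a = -240*(-1/275) = 48/55 ≈ 0.87273)
(258688 - 398768)/(X(a - 1*190) + 339637) = (258688 - 398768)/((48/55 - 1*190)² + 339637) = -140080/((48/55 - 190)² + 339637) = -140080/((-10402/55)² + 339637) = -140080/(108201604/3025 + 339637) = -140080/1135603529/3025 = -140080*3025/1135603529 = -423742000/1135603529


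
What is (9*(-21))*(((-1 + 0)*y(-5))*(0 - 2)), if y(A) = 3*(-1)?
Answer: 1134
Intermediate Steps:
y(A) = -3
(9*(-21))*(((-1 + 0)*y(-5))*(0 - 2)) = (9*(-21))*(((-1 + 0)*(-3))*(0 - 2)) = -189*(-1*(-3))*(-2) = -567*(-2) = -189*(-6) = 1134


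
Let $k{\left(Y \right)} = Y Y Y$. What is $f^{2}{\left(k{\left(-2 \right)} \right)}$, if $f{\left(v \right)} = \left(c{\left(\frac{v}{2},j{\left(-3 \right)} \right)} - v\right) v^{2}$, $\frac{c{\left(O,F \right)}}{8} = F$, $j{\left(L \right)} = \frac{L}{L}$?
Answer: $1048576$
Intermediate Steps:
$j{\left(L \right)} = 1$
$c{\left(O,F \right)} = 8 F$
$k{\left(Y \right)} = Y^{3}$ ($k{\left(Y \right)} = Y^{2} Y = Y^{3}$)
$f{\left(v \right)} = v^{2} \left(8 - v\right)$ ($f{\left(v \right)} = \left(8 \cdot 1 - v\right) v^{2} = \left(8 - v\right) v^{2} = v^{2} \left(8 - v\right)$)
$f^{2}{\left(k{\left(-2 \right)} \right)} = \left(\left(\left(-2\right)^{3}\right)^{2} \left(8 - \left(-2\right)^{3}\right)\right)^{2} = \left(\left(-8\right)^{2} \left(8 - -8\right)\right)^{2} = \left(64 \left(8 + 8\right)\right)^{2} = \left(64 \cdot 16\right)^{2} = 1024^{2} = 1048576$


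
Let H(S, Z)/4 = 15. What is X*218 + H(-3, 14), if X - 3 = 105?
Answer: 23604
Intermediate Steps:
X = 108 (X = 3 + 105 = 108)
H(S, Z) = 60 (H(S, Z) = 4*15 = 60)
X*218 + H(-3, 14) = 108*218 + 60 = 23544 + 60 = 23604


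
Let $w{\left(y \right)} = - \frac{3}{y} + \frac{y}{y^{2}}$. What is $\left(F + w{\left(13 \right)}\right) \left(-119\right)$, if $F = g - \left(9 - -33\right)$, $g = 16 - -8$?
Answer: $\frac{28084}{13} \approx 2160.3$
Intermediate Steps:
$g = 24$ ($g = 16 + 8 = 24$)
$w{\left(y \right)} = - \frac{2}{y}$ ($w{\left(y \right)} = - \frac{3}{y} + \frac{y}{y^{2}} = - \frac{3}{y} + \frac{1}{y} = - \frac{2}{y}$)
$F = -18$ ($F = 24 - \left(9 - -33\right) = 24 - \left(9 + 33\right) = 24 - 42 = -18$)
$\left(F + w{\left(13 \right)}\right) \left(-119\right) = \left(-18 - \frac{2}{13}\right) \left(-119\right) = \left(- \frac{236}{13}\right) \left(-119\right) = \frac{28084}{13}$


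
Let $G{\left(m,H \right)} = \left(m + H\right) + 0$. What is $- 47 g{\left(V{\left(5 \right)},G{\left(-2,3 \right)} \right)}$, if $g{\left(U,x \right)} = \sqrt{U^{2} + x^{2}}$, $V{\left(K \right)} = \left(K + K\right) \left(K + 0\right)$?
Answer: $- 47 \sqrt{2501} \approx -2350.5$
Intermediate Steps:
$G{\left(m,H \right)} = H + m$ ($G{\left(m,H \right)} = \left(H + m\right) + 0 = H + m$)
$V{\left(K \right)} = 2 K^{2}$ ($V{\left(K \right)} = 2 K K = 2 K^{2}$)
$- 47 g{\left(V{\left(5 \right)},G{\left(-2,3 \right)} \right)} = - 47 \sqrt{\left(2 \cdot 5^{2}\right)^{2} + \left(3 - 2\right)^{2}} = - 47 \sqrt{\left(2 \cdot 25\right)^{2} + 1^{2}} = - 47 \sqrt{50^{2} + 1} = - 47 \sqrt{2500 + 1} = - 47 \sqrt{2501}$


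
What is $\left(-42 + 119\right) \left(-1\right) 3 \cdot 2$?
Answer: $-462$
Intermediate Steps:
$\left(-42 + 119\right) \left(-1\right) 3 \cdot 2 = 77 \left(\left(-3\right) 2\right) = 77 \left(-6\right) = -462$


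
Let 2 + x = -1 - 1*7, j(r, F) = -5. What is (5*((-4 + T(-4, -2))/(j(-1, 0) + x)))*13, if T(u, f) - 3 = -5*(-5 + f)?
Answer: -442/3 ≈ -147.33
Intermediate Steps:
x = -10 (x = -2 + (-1 - 1*7) = -2 + (-1 - 7) = -2 - 8 = -10)
T(u, f) = 28 - 5*f (T(u, f) = 3 - 5*(-5 + f) = 3 + (25 - 5*f) = 28 - 5*f)
(5*((-4 + T(-4, -2))/(j(-1, 0) + x)))*13 = (5*((-4 + (28 - 5*(-2)))/(-5 - 10)))*13 = (5*((-4 + (28 + 10))/(-15)))*13 = (5*((-4 + 38)*(-1/15)))*13 = (5*(34*(-1/15)))*13 = (5*(-34/15))*13 = -34/3*13 = -442/3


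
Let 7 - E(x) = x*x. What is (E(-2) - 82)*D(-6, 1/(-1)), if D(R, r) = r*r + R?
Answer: 395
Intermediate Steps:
E(x) = 7 - x**2 (E(x) = 7 - x*x = 7 - x**2)
D(R, r) = R + r**2 (D(R, r) = r**2 + R = R + r**2)
(E(-2) - 82)*D(-6, 1/(-1)) = ((7 - 1*(-2)**2) - 82)*(-6 + (1/(-1))**2) = ((7 - 1*4) - 82)*(-6 + (-1)**2) = ((7 - 4) - 82)*(-6 + 1) = (3 - 82)*(-5) = -79*(-5) = 395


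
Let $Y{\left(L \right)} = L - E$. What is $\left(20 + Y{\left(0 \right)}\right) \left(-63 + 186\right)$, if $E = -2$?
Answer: $2706$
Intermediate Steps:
$Y{\left(L \right)} = 2 + L$ ($Y{\left(L \right)} = L - -2 = L + 2 = 2 + L$)
$\left(20 + Y{\left(0 \right)}\right) \left(-63 + 186\right) = \left(20 + \left(2 + 0\right)\right) \left(-63 + 186\right) = \left(20 + 2\right) 123 = 22 \cdot 123 = 2706$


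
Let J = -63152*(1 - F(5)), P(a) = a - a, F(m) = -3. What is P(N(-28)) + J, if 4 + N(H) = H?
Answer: -252608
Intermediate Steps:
N(H) = -4 + H
P(a) = 0
J = -252608 (J = -63152*(1 - 1*(-3)) = -63152*(1 + 3) = -63152*4 = -252608)
P(N(-28)) + J = 0 - 252608 = -252608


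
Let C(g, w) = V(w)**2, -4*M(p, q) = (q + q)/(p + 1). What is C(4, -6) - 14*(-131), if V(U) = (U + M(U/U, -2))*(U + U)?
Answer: 6190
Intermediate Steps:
M(p, q) = -q/(2*(1 + p)) (M(p, q) = -(q + q)/(4*(p + 1)) = -2*q/(4*(1 + p)) = -q/(2*(1 + p)))
V(U) = 2*U*(1/2 + U) (V(U) = (U - 1*(-2)/(2 + 2*(U/U)))*(U + U) = (U - 1*(-2)/(2 + 2*1))*(2*U) = (U - 1*(-2)/(2 + 2))*(2*U) = (U - 1*(-2)/4)*(2*U) = (U - 1*(-2)*1/4)*(2*U) = (U + 1/2)*(2*U) = (1/2 + U)*(2*U) = 2*U*(1/2 + U))
C(g, w) = w**2*(1 + 2*w)**2 (C(g, w) = (w*(1 + 2*w))**2 = w**2*(1 + 2*w)**2)
C(4, -6) - 14*(-131) = (-6)**2*(1 + 2*(-6))**2 - 14*(-131) = 36*(1 - 12)**2 + 1834 = 36*(-11)**2 + 1834 = 36*121 + 1834 = 4356 + 1834 = 6190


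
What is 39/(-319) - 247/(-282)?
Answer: 67795/89958 ≈ 0.75363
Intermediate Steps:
39/(-319) - 247/(-282) = 39*(-1/319) - 247*(-1/282) = -39/319 + 247/282 = 67795/89958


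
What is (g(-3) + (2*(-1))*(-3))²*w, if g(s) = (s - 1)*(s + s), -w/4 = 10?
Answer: -36000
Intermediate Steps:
w = -40 (w = -4*10 = -40)
g(s) = 2*s*(-1 + s) (g(s) = (-1 + s)*(2*s) = 2*s*(-1 + s))
(g(-3) + (2*(-1))*(-3))²*w = (2*(-3)*(-1 - 3) + (2*(-1))*(-3))²*(-40) = (2*(-3)*(-4) - 2*(-3))²*(-40) = (24 + 6)²*(-40) = 30²*(-40) = 900*(-40) = -36000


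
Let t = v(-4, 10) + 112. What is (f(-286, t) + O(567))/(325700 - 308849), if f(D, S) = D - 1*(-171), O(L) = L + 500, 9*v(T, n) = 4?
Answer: 952/16851 ≈ 0.056495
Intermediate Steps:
v(T, n) = 4/9 (v(T, n) = (⅑)*4 = 4/9)
O(L) = 500 + L
t = 1012/9 (t = 4/9 + 112 = 1012/9 ≈ 112.44)
f(D, S) = 171 + D (f(D, S) = D + 171 = 171 + D)
(f(-286, t) + O(567))/(325700 - 308849) = ((171 - 286) + (500 + 567))/(325700 - 308849) = (-115 + 1067)/16851 = 952*(1/16851) = 952/16851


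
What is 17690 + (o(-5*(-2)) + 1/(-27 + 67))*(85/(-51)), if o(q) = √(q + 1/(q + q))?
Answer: 424559/24 - √1005/6 ≈ 17685.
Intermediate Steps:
o(q) = √(q + 1/(2*q))
17690 + (o(-5*(-2)) + 1/(-27 + 67))*(85/(-51)) = 17690 + (√(2/((-5*(-2))) + 4*(-5*(-2)))/2 + 1/(-27 + 67))*(85/(-51)) = 17690 + (√(2/10 + 4*10)/2 + 1/40)*(85*(-1/51)) = 17690 + (√(2*(⅒) + 40)/2 + 1/40)*(-5/3) = 17690 + (√(⅕ + 40)/2 + 1/40)*(-5/3) = 17690 + (√(201/5)/2 + 1/40)*(-5/3) = 17690 + ((√1005/5)/2 + 1/40)*(-5/3) = 17690 + (√1005/10 + 1/40)*(-5/3) = 17690 + (1/40 + √1005/10)*(-5/3) = 17690 + (-1/24 - √1005/6) = 424559/24 - √1005/6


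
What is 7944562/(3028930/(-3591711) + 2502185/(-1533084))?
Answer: -2083137801250388328/649082357555 ≈ -3.2094e+6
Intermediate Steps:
7944562/(3028930/(-3591711) + 2502185/(-1533084)) = 7944562/(3028930*(-1/3591711) + 2502185*(-1/1533084)) = 7944562/(-3028930/3591711 - 357455/219012) = 7944562/(-649082357555/262209269844) = 7944562*(-262209269844/649082357555) = -2083137801250388328/649082357555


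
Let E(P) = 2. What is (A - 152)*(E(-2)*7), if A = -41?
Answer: -2702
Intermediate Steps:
(A - 152)*(E(-2)*7) = (-41 - 152)*(2*7) = -193*14 = -2702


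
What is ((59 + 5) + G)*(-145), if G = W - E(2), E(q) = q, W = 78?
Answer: -20300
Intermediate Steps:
G = 76 (G = 78 - 1*2 = 78 - 2 = 76)
((59 + 5) + G)*(-145) = ((59 + 5) + 76)*(-145) = (64 + 76)*(-145) = 140*(-145) = -20300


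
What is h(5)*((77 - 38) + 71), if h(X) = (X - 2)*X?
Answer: 1650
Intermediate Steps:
h(X) = X*(-2 + X) (h(X) = (-2 + X)*X = X*(-2 + X))
h(5)*((77 - 38) + 71) = (5*(-2 + 5))*((77 - 38) + 71) = (5*3)*(39 + 71) = 15*110 = 1650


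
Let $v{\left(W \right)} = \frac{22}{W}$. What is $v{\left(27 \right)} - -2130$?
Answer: $\frac{57532}{27} \approx 2130.8$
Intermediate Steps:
$v{\left(27 \right)} - -2130 = \frac{22}{27} - -2130 = 22 \cdot \frac{1}{27} + 2130 = \frac{22}{27} + 2130 = \frac{57532}{27}$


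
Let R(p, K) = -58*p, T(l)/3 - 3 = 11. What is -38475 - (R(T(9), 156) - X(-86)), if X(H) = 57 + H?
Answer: -36068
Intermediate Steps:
T(l) = 42 (T(l) = 9 + 3*11 = 9 + 33 = 42)
-38475 - (R(T(9), 156) - X(-86)) = -38475 - (-58*42 - (57 - 86)) = -38475 - (-2436 - 1*(-29)) = -38475 - (-2436 + 29) = -38475 - 1*(-2407) = -38475 + 2407 = -36068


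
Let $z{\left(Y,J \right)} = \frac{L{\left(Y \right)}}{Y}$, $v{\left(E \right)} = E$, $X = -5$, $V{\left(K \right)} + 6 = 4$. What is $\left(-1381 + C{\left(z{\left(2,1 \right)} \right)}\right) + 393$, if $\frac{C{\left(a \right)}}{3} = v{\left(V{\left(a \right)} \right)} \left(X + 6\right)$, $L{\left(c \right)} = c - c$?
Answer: $-994$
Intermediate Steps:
$V{\left(K \right)} = -2$ ($V{\left(K \right)} = -6 + 4 = -2$)
$L{\left(c \right)} = 0$
$z{\left(Y,J \right)} = 0$ ($z{\left(Y,J \right)} = \frac{0}{Y} = 0$)
$C{\left(a \right)} = -6$ ($C{\left(a \right)} = 3 \left(- 2 \left(-5 + 6\right)\right) = 3 \left(\left(-2\right) 1\right) = 3 \left(-2\right) = -6$)
$\left(-1381 + C{\left(z{\left(2,1 \right)} \right)}\right) + 393 = \left(-1381 - 6\right) + 393 = -1387 + 393 = -994$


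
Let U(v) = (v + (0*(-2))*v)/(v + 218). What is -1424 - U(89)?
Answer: -437257/307 ≈ -1424.3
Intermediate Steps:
U(v) = v/(218 + v) (U(v) = (v + 0*v)/(218 + v) = (v + 0)/(218 + v) = v/(218 + v))
-1424 - U(89) = -1424 - 89/(218 + 89) = -1424 - 89/307 = -437257/307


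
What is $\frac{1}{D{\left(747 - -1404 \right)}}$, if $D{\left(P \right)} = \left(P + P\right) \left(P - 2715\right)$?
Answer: $- \frac{1}{2426328} \approx -4.1215 \cdot 10^{-7}$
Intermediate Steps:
$D{\left(P \right)} = 2 P \left(-2715 + P\right)$
$\frac{1}{D{\left(747 - -1404 \right)}} = \frac{1}{2 \left(747 - -1404\right) \left(-2715 + \left(747 - -1404\right)\right)} = \frac{1}{2 \left(747 + 1404\right) \left(-2715 + \left(747 + 1404\right)\right)} = \frac{1}{2 \cdot 2151 \left(-2715 + 2151\right)} = \frac{1}{2 \cdot 2151 \left(-564\right)} = \frac{1}{-2426328} = - \frac{1}{2426328}$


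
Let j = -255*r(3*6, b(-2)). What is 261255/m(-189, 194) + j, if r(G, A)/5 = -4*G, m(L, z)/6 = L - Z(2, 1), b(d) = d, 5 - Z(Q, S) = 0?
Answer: 35531315/388 ≈ 91576.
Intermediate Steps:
Z(Q, S) = 5 (Z(Q, S) = 5 - 1*0 = 5 + 0 = 5)
m(L, z) = -30 + 6*L (m(L, z) = 6*(L - 1*5) = 6*(L - 5) = 6*(-5 + L) = -30 + 6*L)
r(G, A) = -20*G (r(G, A) = 5*(-4*G) = -20*G)
j = 91800 (j = -(-5100)*3*6 = -(-5100)*18 = -255*(-360) = 91800)
261255/m(-189, 194) + j = 261255/(-30 + 6*(-189)) + 91800 = 261255/(-30 - 1134) + 91800 = 261255/(-1164) + 91800 = 261255*(-1/1164) + 91800 = -87085/388 + 91800 = 35531315/388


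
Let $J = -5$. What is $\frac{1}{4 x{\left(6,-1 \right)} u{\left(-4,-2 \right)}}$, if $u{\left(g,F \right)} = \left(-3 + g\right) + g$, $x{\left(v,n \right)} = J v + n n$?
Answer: $\frac{1}{1276} \approx 0.0007837$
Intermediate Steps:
$x{\left(v,n \right)} = n^{2} - 5 v$ ($x{\left(v,n \right)} = - 5 v + n n = - 5 v + n^{2} = n^{2} - 5 v$)
$u{\left(g,F \right)} = -3 + 2 g$
$\frac{1}{4 x{\left(6,-1 \right)} u{\left(-4,-2 \right)}} = \frac{1}{4 \left(\left(-1\right)^{2} - 30\right) \left(-3 + 2 \left(-4\right)\right)} = \frac{1}{4 \left(1 - 30\right) \left(-3 - 8\right)} = \frac{1}{4 \left(-29\right) \left(-11\right)} = \frac{1}{\left(-116\right) \left(-11\right)} = \frac{1}{1276}$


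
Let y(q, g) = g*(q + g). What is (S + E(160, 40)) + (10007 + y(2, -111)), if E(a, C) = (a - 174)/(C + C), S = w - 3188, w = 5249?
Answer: 966673/40 ≈ 24167.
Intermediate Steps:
y(q, g) = g*(g + q)
S = 2061 (S = 5249 - 3188 = 2061)
E(a, C) = (-174 + a)/(2*C) (E(a, C) = (-174 + a)/((2*C)) = (-174 + a)*(1/(2*C)) = (-174 + a)/(2*C))
(S + E(160, 40)) + (10007 + y(2, -111)) = (2061 + (½)*(-174 + 160)/40) + (10007 - 111*(-111 + 2)) = (2061 + (½)*(1/40)*(-14)) + (10007 - 111*(-109)) = (2061 - 7/40) + (10007 + 12099) = 82433/40 + 22106 = 966673/40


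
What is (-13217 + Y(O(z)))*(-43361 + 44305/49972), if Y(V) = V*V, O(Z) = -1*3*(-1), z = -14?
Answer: 550365063098/961 ≈ 5.7270e+8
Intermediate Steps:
O(Z) = 3 (O(Z) = -3*(-1) = 3)
Y(V) = V**2
(-13217 + Y(O(z)))*(-43361 + 44305/49972) = (-13217 + 3**2)*(-43361 + 44305/49972) = (-13217 + 9)*(-43361 + 44305*(1/49972)) = -13208*(-43361 + 44305/49972) = -13208*(-2166791587/49972) = 550365063098/961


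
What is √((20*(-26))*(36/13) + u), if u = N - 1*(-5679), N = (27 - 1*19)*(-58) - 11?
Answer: 2*√941 ≈ 61.351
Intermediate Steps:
N = -475 (N = (27 - 19)*(-58) - 11 = 8*(-58) - 11 = -464 - 11 = -475)
u = 5204 (u = -475 - 1*(-5679) = -475 + 5679 = 5204)
√((20*(-26))*(36/13) + u) = √((20*(-26))*(36/13) + 5204) = √(-18720/13 + 5204) = √(-520*36/13 + 5204) = √(-1440 + 5204) = √3764 = 2*√941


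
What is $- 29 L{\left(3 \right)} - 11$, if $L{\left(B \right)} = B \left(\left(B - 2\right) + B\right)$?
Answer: $-359$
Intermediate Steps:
$L{\left(B \right)} = B \left(-2 + 2 B\right)$ ($L{\left(B \right)} = B \left(\left(-2 + B\right) + B\right) = B \left(-2 + 2 B\right)$)
$- 29 L{\left(3 \right)} - 11 = - 29 \cdot 2 \cdot 3 \left(-1 + 3\right) - 11 = - 29 \cdot 2 \cdot 3 \cdot 2 - 11 = \left(-29\right) 12 - 11 = -348 - 11 = -359$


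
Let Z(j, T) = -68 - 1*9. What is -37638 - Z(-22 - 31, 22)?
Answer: -37561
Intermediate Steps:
Z(j, T) = -77 (Z(j, T) = -68 - 9 = -77)
-37638 - Z(-22 - 31, 22) = -37638 - 1*(-77) = -37638 + 77 = -37561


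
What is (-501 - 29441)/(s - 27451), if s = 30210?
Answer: -29942/2759 ≈ -10.852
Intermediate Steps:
(-501 - 29441)/(s - 27451) = (-501 - 29441)/(30210 - 27451) = -29942/2759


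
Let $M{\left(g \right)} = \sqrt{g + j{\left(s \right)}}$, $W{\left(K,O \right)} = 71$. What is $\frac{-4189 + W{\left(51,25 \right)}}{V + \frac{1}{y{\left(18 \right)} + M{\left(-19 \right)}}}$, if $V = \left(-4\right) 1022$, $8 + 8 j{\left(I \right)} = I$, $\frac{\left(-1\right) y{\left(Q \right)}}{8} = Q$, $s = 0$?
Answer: $\frac{349415067296}{346870135809} - \frac{8236 i \sqrt{5}}{346870135809} \approx 1.0073 - 5.3093 \cdot 10^{-8} i$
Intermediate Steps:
$y{\left(Q \right)} = - 8 Q$
$j{\left(I \right)} = -1 + \frac{I}{8}$
$V = -4088$
$M{\left(g \right)} = \sqrt{-1 + g}$ ($M{\left(g \right)} = \sqrt{g + \left(-1 + \frac{1}{8} \cdot 0\right)} = \sqrt{g + \left(-1 + 0\right)} = \sqrt{g - 1} = \sqrt{-1 + g}$)
$\frac{-4189 + W{\left(51,25 \right)}}{V + \frac{1}{y{\left(18 \right)} + M{\left(-19 \right)}}} = \frac{-4189 + 71}{-4088 + \frac{1}{\left(-8\right) 18 + \sqrt{-1 - 19}}} = - \frac{4118}{-4088 + \frac{1}{-144 + \sqrt{-20}}} = - \frac{4118}{-4088 + \frac{1}{-144 + 2 i \sqrt{5}}}$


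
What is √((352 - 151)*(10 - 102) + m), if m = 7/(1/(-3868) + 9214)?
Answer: 4*I*√29959676977084674/5091393 ≈ 135.99*I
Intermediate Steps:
m = 3868/5091393 (m = 7/(-1/3868 + 9214) = 7/(35639751/3868) = (3868/35639751)*7 = 3868/5091393 ≈ 0.00075971)
√((352 - 151)*(10 - 102) + m) = √((352 - 151)*(10 - 102) + 3868/5091393) = √(201*(-92) + 3868/5091393) = √(-18492 + 3868/5091393) = √(-94150035488/5091393) = 4*I*√29959676977084674/5091393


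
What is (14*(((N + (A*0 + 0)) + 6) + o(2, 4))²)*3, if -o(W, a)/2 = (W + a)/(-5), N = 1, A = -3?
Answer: 92778/25 ≈ 3711.1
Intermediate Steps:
o(W, a) = 2*W/5 + 2*a/5 (o(W, a) = -2*(W + a)/(-5) = -2*(W + a)*(-1)/5 = -2*(-W/5 - a/5) = 2*W/5 + 2*a/5)
(14*(((N + (A*0 + 0)) + 6) + o(2, 4))²)*3 = (14*(((1 + (-3*0 + 0)) + 6) + ((⅖)*2 + (⅖)*4))²)*3 = (14*(((1 + (0 + 0)) + 6) + (⅘ + 8/5))²)*3 = (14*(((1 + 0) + 6) + 12/5)²)*3 = (14*((1 + 6) + 12/5)²)*3 = (14*(7 + 12/5)²)*3 = (14*(47/5)²)*3 = (14*(2209/25))*3 = (30926/25)*3 = 92778/25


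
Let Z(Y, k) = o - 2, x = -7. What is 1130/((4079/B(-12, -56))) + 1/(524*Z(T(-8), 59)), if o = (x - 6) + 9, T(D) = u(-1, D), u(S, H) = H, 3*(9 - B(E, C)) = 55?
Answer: -33162799/12824376 ≈ -2.5859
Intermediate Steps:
B(E, C) = -28/3 (B(E, C) = 9 - ⅓*55 = 9 - 55/3 = -28/3)
T(D) = D
o = -4 (o = (-7 - 6) + 9 = -13 + 9 = -4)
Z(Y, k) = -6 (Z(Y, k) = -4 - 2 = -6)
1130/((4079/B(-12, -56))) + 1/(524*Z(T(-8), 59)) = 1130/((4079/(-28/3))) + 1/(524*(-6)) = 1130/((4079*(-3/28))) + (1/524)*(-⅙) = 1130/(-12237/28) - 1/3144 = 1130*(-28/12237) - 1/3144 = -31640/12237 - 1/3144 = -33162799/12824376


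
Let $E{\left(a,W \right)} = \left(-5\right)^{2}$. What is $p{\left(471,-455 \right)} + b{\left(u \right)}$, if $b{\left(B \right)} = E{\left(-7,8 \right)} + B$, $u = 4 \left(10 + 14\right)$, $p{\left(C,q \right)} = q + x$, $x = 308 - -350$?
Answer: $324$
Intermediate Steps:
$x = 658$ ($x = 308 + 350 = 658$)
$E{\left(a,W \right)} = 25$
$p{\left(C,q \right)} = 658 + q$ ($p{\left(C,q \right)} = q + 658 = 658 + q$)
$u = 96$ ($u = 4 \cdot 24 = 96$)
$b{\left(B \right)} = 25 + B$
$p{\left(471,-455 \right)} + b{\left(u \right)} = \left(658 - 455\right) + \left(25 + 96\right) = 203 + 121 = 324$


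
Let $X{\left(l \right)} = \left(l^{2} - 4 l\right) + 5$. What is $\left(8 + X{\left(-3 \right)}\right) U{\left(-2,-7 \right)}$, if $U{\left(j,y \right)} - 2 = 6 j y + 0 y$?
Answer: $2924$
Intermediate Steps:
$X{\left(l \right)} = 5 + l^{2} - 4 l$
$U{\left(j,y \right)} = 2 + 6 j y$ ($U{\left(j,y \right)} = 2 + \left(6 j y + 0 y\right) = 2 + \left(6 j y + 0\right) = 2 + 6 j y$)
$\left(8 + X{\left(-3 \right)}\right) U{\left(-2,-7 \right)} = \left(8 + \left(5 + \left(-3\right)^{2} - -12\right)\right) \left(2 + 6 \left(-2\right) \left(-7\right)\right) = \left(8 + \left(5 + 9 + 12\right)\right) \left(2 + 84\right) = \left(8 + 26\right) 86 = 34 \cdot 86 = 2924$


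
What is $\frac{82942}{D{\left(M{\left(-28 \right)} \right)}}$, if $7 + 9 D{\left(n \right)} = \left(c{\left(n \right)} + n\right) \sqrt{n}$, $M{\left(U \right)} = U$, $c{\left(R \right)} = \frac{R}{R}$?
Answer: $- \frac{746478}{2923} + \frac{40309812 i \sqrt{7}}{20461} \approx -255.38 + 5212.3 i$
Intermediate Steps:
$c{\left(R \right)} = 1$
$D{\left(n \right)} = - \frac{7}{9} + \frac{\sqrt{n} \left(1 + n\right)}{9}$ ($D{\left(n \right)} = - \frac{7}{9} + \frac{\left(1 + n\right) \sqrt{n}}{9} = - \frac{7}{9} + \frac{\sqrt{n} \left(1 + n\right)}{9}$)
$\frac{82942}{D{\left(M{\left(-28 \right)} \right)}} = \frac{82942}{- \frac{7}{9} + \frac{\sqrt{-28}}{9} + \frac{\left(-28\right)^{\frac{3}{2}}}{9}} = \frac{82942}{- \frac{7}{9} + \frac{2 i \sqrt{7}}{9} + \frac{\left(-56\right) i \sqrt{7}}{9}} = \frac{82942}{- \frac{7}{9} + \frac{2 i \sqrt{7}}{9} - \frac{56 i \sqrt{7}}{9}} = \frac{82942}{- \frac{7}{9} - 6 i \sqrt{7}}$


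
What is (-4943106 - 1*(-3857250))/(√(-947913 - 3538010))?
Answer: 1085856*I*√4485923/4485923 ≈ 512.68*I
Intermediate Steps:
(-4943106 - 1*(-3857250))/(√(-947913 - 3538010)) = (-4943106 + 3857250)/(√(-4485923)) = -1085856*(-I*√4485923/4485923) = -(-1085856)*I*√4485923/4485923 = 1085856*I*√4485923/4485923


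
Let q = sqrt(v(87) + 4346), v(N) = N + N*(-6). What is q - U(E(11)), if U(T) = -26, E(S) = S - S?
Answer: 26 + sqrt(3911) ≈ 88.538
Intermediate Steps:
E(S) = 0
v(N) = -5*N (v(N) = N - 6*N = -5*N)
q = sqrt(3911) (q = sqrt(-5*87 + 4346) = sqrt(-435 + 4346) = sqrt(3911) ≈ 62.538)
q - U(E(11)) = sqrt(3911) - 1*(-26) = sqrt(3911) + 26 = 26 + sqrt(3911)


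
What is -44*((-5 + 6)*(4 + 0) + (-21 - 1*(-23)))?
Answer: -264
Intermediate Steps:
-44*((-5 + 6)*(4 + 0) + (-21 - 1*(-23))) = -44*(1*4 + (-21 + 23)) = -44*(4 + 2) = -44*6 = -264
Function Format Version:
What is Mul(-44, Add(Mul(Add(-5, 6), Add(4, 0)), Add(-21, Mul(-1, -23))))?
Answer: -264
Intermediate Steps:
Mul(-44, Add(Mul(Add(-5, 6), Add(4, 0)), Add(-21, Mul(-1, -23)))) = Mul(-44, Add(Mul(1, 4), Add(-21, 23))) = Mul(-44, Add(4, 2)) = Mul(-44, 6) = -264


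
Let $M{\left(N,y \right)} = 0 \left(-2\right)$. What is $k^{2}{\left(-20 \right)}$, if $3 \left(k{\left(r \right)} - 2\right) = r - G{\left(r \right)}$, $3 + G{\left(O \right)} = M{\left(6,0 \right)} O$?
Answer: $\frac{121}{9} \approx 13.444$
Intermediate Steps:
$M{\left(N,y \right)} = 0$
$G{\left(O \right)} = -3$ ($G{\left(O \right)} = -3 + 0 O = -3 + 0 = -3$)
$k{\left(r \right)} = 3 + \frac{r}{3}$ ($k{\left(r \right)} = 2 + \frac{r - -3}{3} = 2 + \frac{r + 3}{3} = 2 + \frac{3 + r}{3} = 2 + \left(1 + \frac{r}{3}\right) = 3 + \frac{r}{3}$)
$k^{2}{\left(-20 \right)} = \left(3 + \frac{1}{3} \left(-20\right)\right)^{2} = \left(3 - \frac{20}{3}\right)^{2} = \left(- \frac{11}{3}\right)^{2} = \frac{121}{9}$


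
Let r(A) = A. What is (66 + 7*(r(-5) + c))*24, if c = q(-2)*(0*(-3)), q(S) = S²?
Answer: 744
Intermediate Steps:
c = 0 (c = (-2)²*(0*(-3)) = 4*0 = 0)
(66 + 7*(r(-5) + c))*24 = (66 + 7*(-5 + 0))*24 = (66 + 7*(-5))*24 = (66 - 35)*24 = 31*24 = 744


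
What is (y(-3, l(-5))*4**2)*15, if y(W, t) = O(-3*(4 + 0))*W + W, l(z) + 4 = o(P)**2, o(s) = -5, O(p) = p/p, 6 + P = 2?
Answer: -1440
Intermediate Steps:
P = -4 (P = -6 + 2 = -4)
O(p) = 1
l(z) = 21 (l(z) = -4 + (-5)**2 = -4 + 25 = 21)
y(W, t) = 2*W (y(W, t) = 1*W + W = W + W = 2*W)
(y(-3, l(-5))*4**2)*15 = ((2*(-3))*4**2)*15 = -6*16*15 = -96*15 = -1440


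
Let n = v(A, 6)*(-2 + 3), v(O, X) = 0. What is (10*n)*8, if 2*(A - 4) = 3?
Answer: 0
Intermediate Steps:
A = 11/2 (A = 4 + (1/2)*3 = 4 + 3/2 = 11/2 ≈ 5.5000)
n = 0 (n = 0*(-2 + 3) = 0*1 = 0)
(10*n)*8 = (10*0)*8 = 0*8 = 0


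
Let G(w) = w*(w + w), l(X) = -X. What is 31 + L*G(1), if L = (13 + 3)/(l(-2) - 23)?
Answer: 619/21 ≈ 29.476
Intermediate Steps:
G(w) = 2*w² (G(w) = w*(2*w) = 2*w²)
L = -16/21 (L = (13 + 3)/(-1*(-2) - 23) = 16/(2 - 23) = 16/(-21) = 16*(-1/21) = -16/21 ≈ -0.76190)
31 + L*G(1) = 31 - 32*1²/21 = 31 - 32/21 = 619/21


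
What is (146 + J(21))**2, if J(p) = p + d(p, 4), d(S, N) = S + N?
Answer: 36864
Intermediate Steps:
d(S, N) = N + S
J(p) = 4 + 2*p (J(p) = p + (4 + p) = 4 + 2*p)
(146 + J(21))**2 = (146 + (4 + 2*21))**2 = (146 + (4 + 42))**2 = (146 + 46)**2 = 192**2 = 36864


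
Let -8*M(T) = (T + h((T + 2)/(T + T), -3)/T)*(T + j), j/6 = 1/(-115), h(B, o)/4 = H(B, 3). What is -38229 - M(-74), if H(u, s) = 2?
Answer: -159745536/4255 ≈ -37543.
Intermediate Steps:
h(B, o) = 8 (h(B, o) = 4*2 = 8)
j = -6/115 (j = 6/(-115) = 6*(-1/115) = -6/115 ≈ -0.052174)
M(T) = -(-6/115 + T)*(T + 8/T)/8 (M(T) = -(T + 8/T)*(T - 6/115)/8 = -(T + 8/T)*(-6/115 + T)/8 = -(-6/115 + T)*(T + 8/T)/8)
-38229 - M(-74) = -38229 - (48 - 1*(-74)*(920 - 6*(-74) + 115*(-74)**2))/(920*(-74)) = -38229 - (-1)*(48 - 1*(-74)*(920 + 444 + 115*5476))/(920*74) = -38229 - (-1)*(48 - 1*(-74)*(920 + 444 + 629740))/(920*74) = -38229 - (-1)*(48 - 1*(-74)*631104)/(920*74) = -38229 - (-1)*(48 + 46701696)/(920*74) = -38229 - (-1)*46701744/(920*74) = -38229 - 1*(-2918859/4255) = -38229 + 2918859/4255 = -159745536/4255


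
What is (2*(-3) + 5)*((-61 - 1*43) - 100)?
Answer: 204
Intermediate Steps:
(2*(-3) + 5)*((-61 - 1*43) - 100) = (-6 + 5)*((-61 - 43) - 100) = -(-104 - 100) = -1*(-204) = 204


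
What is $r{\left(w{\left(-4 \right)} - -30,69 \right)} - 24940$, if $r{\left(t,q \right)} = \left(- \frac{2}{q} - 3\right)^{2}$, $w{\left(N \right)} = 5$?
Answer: $- \frac{118695659}{4761} \approx -24931.0$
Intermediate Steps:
$r{\left(t,q \right)} = \left(-3 - \frac{2}{q}\right)^{2}$
$r{\left(w{\left(-4 \right)} - -30,69 \right)} - 24940 = \frac{\left(2 + 3 \cdot 69\right)^{2}}{4761} - 24940 = \frac{\left(2 + 207\right)^{2}}{4761} - 24940 = \frac{209^{2}}{4761} - 24940 = \frac{1}{4761} \cdot 43681 - 24940 = \frac{43681}{4761} - 24940 = - \frac{118695659}{4761}$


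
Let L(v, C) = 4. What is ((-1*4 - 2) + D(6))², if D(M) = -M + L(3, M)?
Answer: 64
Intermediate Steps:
D(M) = 4 - M (D(M) = -M + 4 = 4 - M)
((-1*4 - 2) + D(6))² = ((-1*4 - 2) + (4 - 1*6))² = ((-4 - 2) + (4 - 6))² = (-6 - 2)² = (-8)² = 64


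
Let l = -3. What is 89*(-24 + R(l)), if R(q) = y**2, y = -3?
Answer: -1335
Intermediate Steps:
R(q) = 9 (R(q) = (-3)**2 = 9)
89*(-24 + R(l)) = 89*(-24 + 9) = 89*(-15) = -1335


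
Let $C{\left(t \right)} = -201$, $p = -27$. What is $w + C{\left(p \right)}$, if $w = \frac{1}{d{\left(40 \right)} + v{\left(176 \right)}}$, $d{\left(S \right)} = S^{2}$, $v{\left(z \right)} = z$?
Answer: $- \frac{356975}{1776} \approx -201.0$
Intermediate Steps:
$w = \frac{1}{1776}$ ($w = \frac{1}{40^{2} + 176} = \frac{1}{1600 + 176} = \frac{1}{1776} \approx 0.00056306$)
$w + C{\left(p \right)} = \frac{1}{1776} - 201 = - \frac{356975}{1776}$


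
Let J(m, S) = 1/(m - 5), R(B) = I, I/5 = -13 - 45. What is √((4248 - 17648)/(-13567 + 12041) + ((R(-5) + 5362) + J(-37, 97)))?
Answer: √106482938646/4578 ≈ 71.279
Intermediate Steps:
I = -290 (I = 5*(-13 - 45) = 5*(-58) = -290)
R(B) = -290
J(m, S) = 1/(-5 + m)
√((4248 - 17648)/(-13567 + 12041) + ((R(-5) + 5362) + J(-37, 97))) = √((4248 - 17648)/(-13567 + 12041) + ((-290 + 5362) + 1/(-5 - 37))) = √(-13400/(-1526) + (5072 + 1/(-42))) = √(-13400*(-1/1526) + (5072 - 1/42)) = √(6700/763 + 213023/42) = √(23259707/4578) = √106482938646/4578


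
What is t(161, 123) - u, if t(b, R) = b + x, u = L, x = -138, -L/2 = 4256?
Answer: 8535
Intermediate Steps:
L = -8512 (L = -2*4256 = -8512)
u = -8512
t(b, R) = -138 + b (t(b, R) = b - 138 = -138 + b)
t(161, 123) - u = (-138 + 161) - 1*(-8512) = 23 + 8512 = 8535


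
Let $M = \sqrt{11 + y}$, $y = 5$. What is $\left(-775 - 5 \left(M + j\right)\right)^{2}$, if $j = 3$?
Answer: $656100$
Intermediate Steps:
$M = 4$ ($M = \sqrt{11 + 5} = \sqrt{16} = 4$)
$\left(-775 - 5 \left(M + j\right)\right)^{2} = \left(-775 - 5 \left(4 + 3\right)\right)^{2} = \left(-775 - 35\right)^{2} = \left(-810\right)^{2} = 656100$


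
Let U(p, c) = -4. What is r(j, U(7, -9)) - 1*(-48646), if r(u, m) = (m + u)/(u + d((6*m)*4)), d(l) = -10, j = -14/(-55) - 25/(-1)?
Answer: 40815163/839 ≈ 48647.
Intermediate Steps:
j = 1389/55 (j = -14*(-1/55) - 25*(-1) = 14/55 + 25 = 1389/55 ≈ 25.255)
r(u, m) = (m + u)/(-10 + u) (r(u, m) = (m + u)/(u - 10) = (m + u)/(-10 + u))
r(j, U(7, -9)) - 1*(-48646) = (-4 + 1389/55)/(-10 + 1389/55) - 1*(-48646) = (1169/55)/(839/55) + 48646 = (55/839)*(1169/55) + 48646 = 1169/839 + 48646 = 40815163/839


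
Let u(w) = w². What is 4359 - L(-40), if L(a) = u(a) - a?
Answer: 2719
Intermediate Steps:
L(a) = a² - a
4359 - L(-40) = 4359 - (-40)*(-1 - 40) = 4359 - (-40)*(-41) = 4359 - 1*1640 = 4359 - 1640 = 2719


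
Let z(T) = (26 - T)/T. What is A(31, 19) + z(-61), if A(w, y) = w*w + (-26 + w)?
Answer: 58839/61 ≈ 964.57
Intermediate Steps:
A(w, y) = -26 + w + w² (A(w, y) = w² + (-26 + w) = -26 + w + w²)
z(T) = (26 - T)/T
A(31, 19) + z(-61) = (-26 + 31 + 31²) + (26 - 1*(-61))/(-61) = (-26 + 31 + 961) - (26 + 61)/61 = 966 - 1/61*87 = 966 - 87/61 = 58839/61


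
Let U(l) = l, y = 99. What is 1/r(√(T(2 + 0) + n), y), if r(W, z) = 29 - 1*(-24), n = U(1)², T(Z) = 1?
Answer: 1/53 ≈ 0.018868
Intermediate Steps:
n = 1 (n = 1² = 1)
r(W, z) = 53 (r(W, z) = 29 + 24 = 53)
1/r(√(T(2 + 0) + n), y) = 1/53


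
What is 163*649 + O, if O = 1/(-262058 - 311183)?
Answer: 60641445666/573241 ≈ 1.0579e+5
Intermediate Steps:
O = -1/573241 (O = 1/(-573241) = -1/573241 ≈ -1.7445e-6)
163*649 + O = 163*649 - 1/573241 = 105787 - 1/573241 = 60641445666/573241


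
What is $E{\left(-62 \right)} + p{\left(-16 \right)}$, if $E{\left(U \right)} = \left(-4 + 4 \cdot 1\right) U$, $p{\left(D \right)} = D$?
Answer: $-16$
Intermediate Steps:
$E{\left(U \right)} = 0$ ($E{\left(U \right)} = \left(-4 + 4\right) U = 0 U = 0$)
$E{\left(-62 \right)} + p{\left(-16 \right)} = 0 - 16 = -16$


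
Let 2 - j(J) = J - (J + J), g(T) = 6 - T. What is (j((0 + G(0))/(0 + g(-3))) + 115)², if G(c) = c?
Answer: 13689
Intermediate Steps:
j(J) = 2 + J (j(J) = 2 - (J - (J + J)) = 2 - (J - 2*J) = 2 - (-1)*J = 2 + J)
(j((0 + G(0))/(0 + g(-3))) + 115)² = ((2 + (0 + 0)/(0 + (6 - 1*(-3)))) + 115)² = ((2 + 0/(0 + (6 + 3))) + 115)² = ((2 + 0/(0 + 9)) + 115)² = ((2 + 0/9) + 115)² = ((2 + 0*(⅑)) + 115)² = ((2 + 0) + 115)² = (2 + 115)² = 117² = 13689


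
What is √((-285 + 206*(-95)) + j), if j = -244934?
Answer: 9*I*√3269 ≈ 514.58*I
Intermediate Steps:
√((-285 + 206*(-95)) + j) = √((-285 + 206*(-95)) - 244934) = √((-285 - 19570) - 244934) = √(-19855 - 244934) = √(-264789) = 9*I*√3269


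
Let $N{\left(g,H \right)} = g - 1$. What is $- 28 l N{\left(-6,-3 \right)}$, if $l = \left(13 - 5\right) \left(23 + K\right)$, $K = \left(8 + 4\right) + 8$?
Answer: $67424$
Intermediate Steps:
$N{\left(g,H \right)} = -1 + g$
$K = 20$ ($K = 12 + 8 = 20$)
$l = 344$ ($l = \left(13 - 5\right) \left(23 + 20\right) = 8 \cdot 43 = 344$)
$- 28 l N{\left(-6,-3 \right)} = \left(-28\right) 344 \left(-1 - 6\right) = \left(-9632\right) \left(-7\right) = 67424$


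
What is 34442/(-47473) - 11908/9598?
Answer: -447941400/227822927 ≈ -1.9662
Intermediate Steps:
34442/(-47473) - 11908/9598 = 34442*(-1/47473) - 11908*1/9598 = -34442/47473 - 5954/4799 = -447941400/227822927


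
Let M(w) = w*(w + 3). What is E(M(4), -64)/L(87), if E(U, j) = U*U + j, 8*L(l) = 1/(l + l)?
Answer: 1002240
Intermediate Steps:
M(w) = w*(3 + w)
L(l) = 1/(16*l) (L(l) = 1/(8*(l + l)) = 1/(8*((2*l))) = (1/(2*l))/8 = 1/(16*l))
E(U, j) = j + U² (E(U, j) = U² + j = j + U²)
E(M(4), -64)/L(87) = (-64 + (4*(3 + 4))²)/(((1/16)/87)) = (-64 + (4*7)²)/(((1/16)*(1/87))) = (-64 + 28²)/(1/1392) = (-64 + 784)*1392 = 720*1392 = 1002240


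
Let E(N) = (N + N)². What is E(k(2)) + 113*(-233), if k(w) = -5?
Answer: -26229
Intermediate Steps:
E(N) = 4*N² (E(N) = (2*N)² = 4*N²)
E(k(2)) + 113*(-233) = 4*(-5)² + 113*(-233) = 4*25 - 26329 = 100 - 26329 = -26229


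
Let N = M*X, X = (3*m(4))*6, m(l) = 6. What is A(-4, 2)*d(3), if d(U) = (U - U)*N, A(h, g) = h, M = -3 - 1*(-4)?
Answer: 0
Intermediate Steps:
X = 108 (X = (3*6)*6 = 18*6 = 108)
M = 1 (M = -3 + 4 = 1)
N = 108 (N = 1*108 = 108)
d(U) = 0 (d(U) = (U - U)*108 = 0*108 = 0)
A(-4, 2)*d(3) = -4*0 = 0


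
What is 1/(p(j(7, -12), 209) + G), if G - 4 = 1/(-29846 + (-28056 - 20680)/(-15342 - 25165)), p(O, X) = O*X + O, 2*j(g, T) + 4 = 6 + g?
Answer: 1208923186/1147268063007 ≈ 0.0010537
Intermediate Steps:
j(g, T) = 1 + g/2 (j(g, T) = -2 + (6 + g)/2 = -2 + (3 + g/2) = 1 + g/2)
p(O, X) = O + O*X
G = 4835652237/1208923186 (G = 4 + 1/(-29846 + (-28056 - 20680)/(-15342 - 25165)) = 4 + 1/(-29846 - 48736/(-40507)) = 4 + 1/(-29846 - 48736*(-1/40507)) = 4 + 1/(-29846 + 48736/40507) = 4 + 1/(-1208923186/40507) = 4 - 40507/1208923186 = 4835652237/1208923186 ≈ 4.0000)
1/(p(j(7, -12), 209) + G) = 1/((1 + (1/2)*7)*(1 + 209) + 4835652237/1208923186) = 1/((1 + 7/2)*210 + 4835652237/1208923186) = 1/((9/2)*210 + 4835652237/1208923186) = 1/(945 + 4835652237/1208923186) = 1/(1147268063007/1208923186) = 1208923186/1147268063007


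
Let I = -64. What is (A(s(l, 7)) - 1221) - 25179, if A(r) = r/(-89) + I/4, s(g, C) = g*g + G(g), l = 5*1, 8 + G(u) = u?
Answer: -2351046/89 ≈ -26416.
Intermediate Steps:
G(u) = -8 + u
l = 5
s(g, C) = -8 + g + g**2 (s(g, C) = g*g + (-8 + g) = g**2 + (-8 + g) = -8 + g + g**2)
A(r) = -16 - r/89 (A(r) = r/(-89) - 64/4 = r*(-1/89) - 64*1/4 = -r/89 - 16 = -16 - r/89)
(A(s(l, 7)) - 1221) - 25179 = ((-16 - (-8 + 5 + 5**2)/89) - 1221) - 25179 = ((-16 - (-8 + 5 + 25)/89) - 1221) - 25179 = ((-16 - 1/89*22) - 1221) - 25179 = ((-16 - 22/89) - 1221) - 25179 = (-1446/89 - 1221) - 25179 = -110115/89 - 25179 = -2351046/89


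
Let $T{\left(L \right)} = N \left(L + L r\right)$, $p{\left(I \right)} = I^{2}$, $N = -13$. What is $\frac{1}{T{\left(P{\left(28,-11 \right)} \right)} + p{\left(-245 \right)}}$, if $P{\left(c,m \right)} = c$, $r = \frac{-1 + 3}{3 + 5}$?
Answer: $\frac{1}{59570} \approx 1.6787 \cdot 10^{-5}$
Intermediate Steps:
$r = \frac{1}{4}$ ($r = \frac{2}{8} = 2 \cdot \frac{1}{8} = \frac{1}{4} \approx 0.25$)
$T{\left(L \right)} = - \frac{65 L}{4}$ ($T{\left(L \right)} = - 13 \left(L + L \frac{1}{4}\right) = - 13 \left(L + \frac{L}{4}\right) = - 13 \frac{5 L}{4} = - \frac{65 L}{4}$)
$\frac{1}{T{\left(P{\left(28,-11 \right)} \right)} + p{\left(-245 \right)}} = \frac{1}{\left(- \frac{65}{4}\right) 28 + \left(-245\right)^{2}} = \frac{1}{-455 + 60025} = \frac{1}{59570}$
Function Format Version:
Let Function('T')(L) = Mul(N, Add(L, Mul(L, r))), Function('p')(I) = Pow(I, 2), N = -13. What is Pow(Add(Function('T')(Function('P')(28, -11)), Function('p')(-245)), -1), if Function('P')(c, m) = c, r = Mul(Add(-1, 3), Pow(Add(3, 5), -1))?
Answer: Rational(1, 59570) ≈ 1.6787e-5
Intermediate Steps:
r = Rational(1, 4) (r = Mul(2, Pow(8, -1)) = Mul(2, Rational(1, 8)) = Rational(1, 4) ≈ 0.25000)
Function('T')(L) = Mul(Rational(-65, 4), L) (Function('T')(L) = Mul(-13, Add(L, Mul(L, Rational(1, 4)))) = Mul(-13, Add(L, Mul(Rational(1, 4), L))) = Mul(-13, Mul(Rational(5, 4), L)) = Mul(Rational(-65, 4), L))
Pow(Add(Function('T')(Function('P')(28, -11)), Function('p')(-245)), -1) = Pow(Add(Mul(Rational(-65, 4), 28), Pow(-245, 2)), -1) = Pow(Add(-455, 60025), -1) = Pow(59570, -1) = Rational(1, 59570)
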